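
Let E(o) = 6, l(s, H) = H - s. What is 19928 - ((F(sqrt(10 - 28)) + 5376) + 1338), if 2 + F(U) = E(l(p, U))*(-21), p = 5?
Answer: 13342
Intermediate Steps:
F(U) = -128 (F(U) = -2 + 6*(-21) = -2 - 126 = -128)
19928 - ((F(sqrt(10 - 28)) + 5376) + 1338) = 19928 - ((-128 + 5376) + 1338) = 19928 - (5248 + 1338) = 19928 - 1*6586 = 19928 - 6586 = 13342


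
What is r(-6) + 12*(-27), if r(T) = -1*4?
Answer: -328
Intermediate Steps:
r(T) = -4
r(-6) + 12*(-27) = -4 + 12*(-27) = -4 - 324 = -328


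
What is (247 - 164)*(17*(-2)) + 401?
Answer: -2421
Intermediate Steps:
(247 - 164)*(17*(-2)) + 401 = 83*(-34) + 401 = -2822 + 401 = -2421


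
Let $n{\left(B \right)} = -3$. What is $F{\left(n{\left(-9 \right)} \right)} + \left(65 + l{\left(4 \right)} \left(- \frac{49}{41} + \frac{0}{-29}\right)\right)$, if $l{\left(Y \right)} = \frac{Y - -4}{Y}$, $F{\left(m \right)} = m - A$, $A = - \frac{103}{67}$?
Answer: $\frac{167971}{2747} \approx 61.147$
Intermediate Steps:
$A = - \frac{103}{67}$ ($A = \left(-103\right) \frac{1}{67} = - \frac{103}{67} \approx -1.5373$)
$F{\left(m \right)} = \frac{103}{67} + m$ ($F{\left(m \right)} = m - - \frac{103}{67} = m + \frac{103}{67} = \frac{103}{67} + m$)
$l{\left(Y \right)} = \frac{4 + Y}{Y}$ ($l{\left(Y \right)} = \frac{Y + 4}{Y} = \frac{4 + Y}{Y}$)
$F{\left(n{\left(-9 \right)} \right)} + \left(65 + l{\left(4 \right)} \left(- \frac{49}{41} + \frac{0}{-29}\right)\right) = \left(\frac{103}{67} - 3\right) + \left(65 + \frac{4 + 4}{4} \left(- \frac{49}{41} + \frac{0}{-29}\right)\right) = - \frac{98}{67} + \left(65 + \frac{1}{4} \cdot 8 \left(\left(-49\right) \frac{1}{41} + 0 \left(- \frac{1}{29}\right)\right)\right) = - \frac{98}{67} + \left(65 + 2 \left(- \frac{49}{41} + 0\right)\right) = - \frac{98}{67} + \left(65 + 2 \left(- \frac{49}{41}\right)\right) = - \frac{98}{67} + \left(65 - \frac{98}{41}\right) = - \frac{98}{67} + \frac{2567}{41} = \frac{167971}{2747}$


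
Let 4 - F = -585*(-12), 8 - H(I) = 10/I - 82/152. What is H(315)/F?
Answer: -40735/33592608 ≈ -0.0012126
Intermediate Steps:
H(I) = 649/76 - 10/I (H(I) = 8 - (10/I - 82/152) = 8 - (10/I - 82*1/152) = 8 - (10/I - 41/76) = 8 - (-41/76 + 10/I) = 8 + (41/76 - 10/I) = 649/76 - 10/I)
F = -7016 (F = 4 - (-585)*(-12) = 4 - 1*7020 = 4 - 7020 = -7016)
H(315)/F = (649/76 - 10/315)/(-7016) = (649/76 - 10*1/315)*(-1/7016) = (649/76 - 2/63)*(-1/7016) = (40735/4788)*(-1/7016) = -40735/33592608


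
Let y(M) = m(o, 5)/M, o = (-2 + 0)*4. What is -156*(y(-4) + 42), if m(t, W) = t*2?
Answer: -7176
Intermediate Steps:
o = -8 (o = -2*4 = -8)
m(t, W) = 2*t
y(M) = -16/M (y(M) = (2*(-8))/M = -16/M)
-156*(y(-4) + 42) = -156*(-16/(-4) + 42) = -156*(-16*(-1/4) + 42) = -156*(4 + 42) = -156*46 = -7176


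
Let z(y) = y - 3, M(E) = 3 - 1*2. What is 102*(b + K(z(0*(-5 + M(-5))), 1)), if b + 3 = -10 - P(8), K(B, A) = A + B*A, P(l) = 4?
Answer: -1938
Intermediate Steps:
M(E) = 1 (M(E) = 3 - 2 = 1)
z(y) = -3 + y
K(B, A) = A + A*B
b = -17 (b = -3 + (-10 - 1*4) = -3 + (-10 - 4) = -3 - 14 = -17)
102*(b + K(z(0*(-5 + M(-5))), 1)) = 102*(-17 + 1*(1 + (-3 + 0*(-5 + 1)))) = 102*(-17 + 1*(1 + (-3 + 0*(-4)))) = 102*(-17 + 1*(1 + (-3 + 0))) = 102*(-17 + 1*(1 - 3)) = 102*(-17 + 1*(-2)) = 102*(-17 - 2) = 102*(-19) = -1938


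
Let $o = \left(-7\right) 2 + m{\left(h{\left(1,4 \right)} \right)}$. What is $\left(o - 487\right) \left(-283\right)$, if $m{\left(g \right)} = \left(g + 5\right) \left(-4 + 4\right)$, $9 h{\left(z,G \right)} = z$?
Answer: $141783$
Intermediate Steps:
$h{\left(z,G \right)} = \frac{z}{9}$
$m{\left(g \right)} = 0$ ($m{\left(g \right)} = \left(5 + g\right) 0 = 0$)
$o = -14$ ($o = \left(-7\right) 2 + 0 = -14 + 0 = -14$)
$\left(o - 487\right) \left(-283\right) = \left(-14 - 487\right) \left(-283\right) = \left(-501\right) \left(-283\right) = 141783$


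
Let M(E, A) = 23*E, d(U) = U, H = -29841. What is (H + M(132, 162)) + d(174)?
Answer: -26631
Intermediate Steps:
(H + M(132, 162)) + d(174) = (-29841 + 23*132) + 174 = (-29841 + 3036) + 174 = -26805 + 174 = -26631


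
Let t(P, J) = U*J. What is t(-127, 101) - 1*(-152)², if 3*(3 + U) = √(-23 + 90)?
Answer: -23407 + 101*√67/3 ≈ -23131.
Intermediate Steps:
U = -3 + √67/3 (U = -3 + √(-23 + 90)/3 = -3 + √67/3 ≈ -0.27155)
t(P, J) = J*(-3 + √67/3) (t(P, J) = (-3 + √67/3)*J = J*(-3 + √67/3))
t(-127, 101) - 1*(-152)² = (⅓)*101*(-9 + √67) - 1*(-152)² = (-303 + 101*√67/3) - 1*23104 = (-303 + 101*√67/3) - 23104 = -23407 + 101*√67/3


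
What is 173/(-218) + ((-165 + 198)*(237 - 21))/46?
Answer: 772973/5014 ≈ 154.16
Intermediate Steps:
173/(-218) + ((-165 + 198)*(237 - 21))/46 = 173*(-1/218) + (33*216)*(1/46) = -173/218 + 7128*(1/46) = -173/218 + 3564/23 = 772973/5014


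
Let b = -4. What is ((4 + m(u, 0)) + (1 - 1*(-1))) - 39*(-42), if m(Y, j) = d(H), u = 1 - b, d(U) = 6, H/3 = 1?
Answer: 1650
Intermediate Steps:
H = 3 (H = 3*1 = 3)
u = 5 (u = 1 - 1*(-4) = 1 + 4 = 5)
m(Y, j) = 6
((4 + m(u, 0)) + (1 - 1*(-1))) - 39*(-42) = ((4 + 6) + (1 - 1*(-1))) - 39*(-42) = (10 + (1 + 1)) + 1638 = (10 + 2) + 1638 = 12 + 1638 = 1650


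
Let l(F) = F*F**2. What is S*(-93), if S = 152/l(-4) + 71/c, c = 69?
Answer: 23033/184 ≈ 125.18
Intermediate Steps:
l(F) = F**3
S = -743/552 (S = 152/((-4)**3) + 71/69 = 152/(-64) + 71*(1/69) = 152*(-1/64) + 71/69 = -19/8 + 71/69 = -743/552 ≈ -1.3460)
S*(-93) = -743/552*(-93) = 23033/184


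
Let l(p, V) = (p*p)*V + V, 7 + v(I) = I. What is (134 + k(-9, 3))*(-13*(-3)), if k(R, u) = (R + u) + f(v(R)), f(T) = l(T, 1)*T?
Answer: -155376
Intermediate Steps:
v(I) = -7 + I
l(p, V) = V + V*p**2 (l(p, V) = p**2*V + V = V*p**2 + V = V + V*p**2)
f(T) = T*(1 + T**2) (f(T) = (1*(1 + T**2))*T = (1 + T**2)*T = T*(1 + T**2))
k(R, u) = -7 + u + (-7 + R)**3 + 2*R (k(R, u) = (R + u) + ((-7 + R) + (-7 + R)**3) = (R + u) + (-7 + R + (-7 + R)**3) = -7 + u + (-7 + R)**3 + 2*R)
(134 + k(-9, 3))*(-13*(-3)) = (134 + (-9 + 3 + (1 + (-7 - 9)**2)*(-7 - 9)))*(-13*(-3)) = (134 + (-9 + 3 + (1 + (-16)**2)*(-16)))*39 = (134 + (-9 + 3 + (1 + 256)*(-16)))*39 = (134 + (-9 + 3 + 257*(-16)))*39 = (134 + (-9 + 3 - 4112))*39 = (134 - 4118)*39 = -3984*39 = -155376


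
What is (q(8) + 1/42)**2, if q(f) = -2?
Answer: 6889/1764 ≈ 3.9053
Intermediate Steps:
(q(8) + 1/42)**2 = (-2 + 1/42)**2 = (-83/42)**2 = 6889/1764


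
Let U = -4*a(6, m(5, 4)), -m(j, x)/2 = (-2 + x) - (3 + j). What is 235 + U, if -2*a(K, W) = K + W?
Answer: 271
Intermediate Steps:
m(j, x) = 10 - 2*x + 2*j (m(j, x) = -2*((-2 + x) - (3 + j)) = -2*((-2 + x) + (-3 - j)) = -2*(-5 + x - j) = 10 - 2*x + 2*j)
a(K, W) = -K/2 - W/2 (a(K, W) = -(K + W)/2 = -K/2 - W/2)
U = 36 (U = -4*(-½*6 - (10 - 2*4 + 2*5)/2) = -4*(-3 - (10 - 8 + 10)/2) = -4*(-3 - ½*12) = -4*(-3 - 6) = -4*(-9) = 36)
235 + U = 235 + 36 = 271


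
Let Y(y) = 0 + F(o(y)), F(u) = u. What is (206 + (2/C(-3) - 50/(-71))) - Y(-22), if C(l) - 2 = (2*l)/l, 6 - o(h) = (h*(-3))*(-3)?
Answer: 455/142 ≈ 3.2042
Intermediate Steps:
o(h) = 6 - 9*h (o(h) = 6 - h*(-3)*(-3) = 6 - (-3*h)*(-3) = 6 - 9*h)
Y(y) = 6 - 9*y (Y(y) = 0 + (6 - 9*y) = 6 - 9*y)
C(l) = 4 (C(l) = 2 + (2*l)/l = 2 + 2 = 4)
(206 + (2/C(-3) - 50/(-71))) - Y(-22) = (206 + (2/4 - 50/(-71))) - (6 - 9*(-22)) = (206 + (2*(¼) - 50*(-1/71))) - (6 + 198) = (206 + (½ + 50/71)) - 1*204 = (206 + 171/142) - 204 = 29423/142 - 204 = 455/142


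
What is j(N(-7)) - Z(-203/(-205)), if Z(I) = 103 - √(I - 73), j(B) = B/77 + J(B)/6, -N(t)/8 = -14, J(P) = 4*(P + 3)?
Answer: -821/33 + 11*I*√25010/205 ≈ -24.879 + 8.4859*I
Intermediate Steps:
J(P) = 12 + 4*P (J(P) = 4*(3 + P) = 12 + 4*P)
N(t) = 112 (N(t) = -8*(-14) = 112)
j(B) = 2 + 157*B/231 (j(B) = B/77 + (12 + 4*B)/6 = B*(1/77) + (12 + 4*B)*(⅙) = B/77 + (2 + 2*B/3) = 2 + 157*B/231)
Z(I) = 103 - √(-73 + I)
j(N(-7)) - Z(-203/(-205)) = (2 + (157/231)*112) - (103 - √(-73 - 203/(-205))) = (2 + 2512/33) - (103 - √(-73 - 203*(-1/205))) = 2578/33 - (103 - √(-73 + 203/205)) = 2578/33 - (103 - √(-14762/205)) = 2578/33 - (103 - 11*I*√25010/205) = 2578/33 + (-103 + 11*I*√25010/205) = -821/33 + 11*I*√25010/205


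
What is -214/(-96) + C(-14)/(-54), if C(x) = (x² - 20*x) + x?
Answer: -911/144 ≈ -6.3264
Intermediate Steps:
C(x) = x² - 19*x
-214/(-96) + C(-14)/(-54) = -214/(-96) - 14*(-19 - 14)/(-54) = -214*(-1/96) - 14*(-33)*(-1/54) = 107/48 + 462*(-1/54) = 107/48 - 77/9 = -911/144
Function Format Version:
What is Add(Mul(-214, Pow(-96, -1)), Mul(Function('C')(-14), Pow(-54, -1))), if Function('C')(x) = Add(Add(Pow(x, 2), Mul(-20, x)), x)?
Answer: Rational(-911, 144) ≈ -6.3264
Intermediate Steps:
Function('C')(x) = Add(Pow(x, 2), Mul(-19, x))
Add(Mul(-214, Pow(-96, -1)), Mul(Function('C')(-14), Pow(-54, -1))) = Add(Mul(-214, Pow(-96, -1)), Mul(Mul(-14, Add(-19, -14)), Pow(-54, -1))) = Add(Mul(-214, Rational(-1, 96)), Mul(Mul(-14, -33), Rational(-1, 54))) = Add(Rational(107, 48), Mul(462, Rational(-1, 54))) = Add(Rational(107, 48), Rational(-77, 9)) = Rational(-911, 144)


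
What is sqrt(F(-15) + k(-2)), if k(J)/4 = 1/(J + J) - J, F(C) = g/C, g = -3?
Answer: 6*sqrt(5)/5 ≈ 2.6833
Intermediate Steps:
F(C) = -3/C
k(J) = -4*J + 2/J (k(J) = 4*(1/(J + J) - J) = 4*(1/(2*J) - J) = -4*J + 2/J)
sqrt(F(-15) + k(-2)) = sqrt(-3/(-15) + (-4*(-2) + 2/(-2))) = sqrt(-3*(-1/15) + (8 + 2*(-1/2))) = sqrt(1/5 + (8 - 1)) = sqrt(1/5 + 7) = sqrt(36/5) = 6*sqrt(5)/5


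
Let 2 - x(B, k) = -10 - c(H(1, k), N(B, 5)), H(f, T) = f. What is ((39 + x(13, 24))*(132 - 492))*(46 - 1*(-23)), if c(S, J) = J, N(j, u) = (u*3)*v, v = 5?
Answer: -3129840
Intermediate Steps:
N(j, u) = 15*u (N(j, u) = (u*3)*5 = (3*u)*5 = 15*u)
x(B, k) = 87 (x(B, k) = 2 - (-10 - 15*5) = 2 - (-10 - 1*75) = 2 - (-10 - 75) = 2 - 1*(-85) = 2 + 85 = 87)
((39 + x(13, 24))*(132 - 492))*(46 - 1*(-23)) = ((39 + 87)*(132 - 492))*(46 - 1*(-23)) = (126*(-360))*(46 + 23) = -45360*69 = -3129840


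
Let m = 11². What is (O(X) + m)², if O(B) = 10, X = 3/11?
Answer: 17161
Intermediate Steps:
X = 3/11 (X = 3*(1/11) = 3/11 ≈ 0.27273)
m = 121
(O(X) + m)² = (10 + 121)² = 131² = 17161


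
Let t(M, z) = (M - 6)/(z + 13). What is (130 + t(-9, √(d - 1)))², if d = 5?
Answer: 16641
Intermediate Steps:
t(M, z) = (-6 + M)/(13 + z)
(130 + t(-9, √(d - 1)))² = (130 + (-6 - 9)/(13 + √(5 - 1)))² = (130 - 15/(13 + √4))² = (130 - 15/(13 + 2))² = (130 - 15/15)² = (130 + (1/15)*(-15))² = (130 - 1)² = 129² = 16641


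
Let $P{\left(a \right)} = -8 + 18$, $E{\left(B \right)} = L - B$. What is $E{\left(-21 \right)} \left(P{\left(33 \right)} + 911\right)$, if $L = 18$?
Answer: $35919$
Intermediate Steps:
$E{\left(B \right)} = 18 - B$
$P{\left(a \right)} = 10$
$E{\left(-21 \right)} \left(P{\left(33 \right)} + 911\right) = \left(18 - -21\right) \left(10 + 911\right) = \left(18 + 21\right) 921 = 39 \cdot 921 = 35919$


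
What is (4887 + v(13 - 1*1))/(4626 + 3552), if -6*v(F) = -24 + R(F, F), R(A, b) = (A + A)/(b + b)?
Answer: 29345/49068 ≈ 0.59805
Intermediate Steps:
R(A, b) = A/b (R(A, b) = (2*A)/((2*b)) = (2*A)*(1/(2*b)) = A/b)
v(F) = 23/6 (v(F) = -(-24 + F/F)/6 = -(-24 + 1)/6 = -⅙*(-23) = 23/6)
(4887 + v(13 - 1*1))/(4626 + 3552) = (4887 + 23/6)/(4626 + 3552) = (29345/6)/8178 = (29345/6)*(1/8178) = 29345/49068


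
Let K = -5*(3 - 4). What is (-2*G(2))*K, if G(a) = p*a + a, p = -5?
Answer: 80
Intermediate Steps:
K = 5 (K = -5*(-1) = 5)
G(a) = -4*a (G(a) = -5*a + a = -4*a)
(-2*G(2))*K = -(-8)*2*5 = -2*(-8)*5 = 16*5 = 80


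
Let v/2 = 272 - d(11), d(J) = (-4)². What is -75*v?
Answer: -38400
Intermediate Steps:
d(J) = 16
v = 512 (v = 2*(272 - 1*16) = 2*(272 - 16) = 2*256 = 512)
-75*v = -75*512 = -38400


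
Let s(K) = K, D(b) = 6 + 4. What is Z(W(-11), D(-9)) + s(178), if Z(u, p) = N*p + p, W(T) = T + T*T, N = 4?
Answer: 228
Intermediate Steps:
D(b) = 10
W(T) = T + T²
Z(u, p) = 5*p (Z(u, p) = 4*p + p = 5*p)
Z(W(-11), D(-9)) + s(178) = 5*10 + 178 = 50 + 178 = 228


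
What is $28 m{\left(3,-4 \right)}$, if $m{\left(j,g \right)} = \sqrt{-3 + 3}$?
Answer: $0$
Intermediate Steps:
$m{\left(j,g \right)} = 0$ ($m{\left(j,g \right)} = \sqrt{0} = 0$)
$28 m{\left(3,-4 \right)} = 28 \cdot 0 = 0$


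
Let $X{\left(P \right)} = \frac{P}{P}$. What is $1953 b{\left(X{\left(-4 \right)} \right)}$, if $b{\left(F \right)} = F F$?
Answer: $1953$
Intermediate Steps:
$X{\left(P \right)} = 1$
$b{\left(F \right)} = F^{2}$
$1953 b{\left(X{\left(-4 \right)} \right)} = 1953 \cdot 1^{2} = 1953 \cdot 1 = 1953$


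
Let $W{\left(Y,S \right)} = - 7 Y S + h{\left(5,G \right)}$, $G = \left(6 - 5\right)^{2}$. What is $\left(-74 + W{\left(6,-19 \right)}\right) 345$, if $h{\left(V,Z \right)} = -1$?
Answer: $249435$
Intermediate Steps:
$G = 1$ ($G = 1^{2} = 1$)
$W{\left(Y,S \right)} = -1 - 7 S Y$ ($W{\left(Y,S \right)} = - 7 Y S - 1 = - 7 S Y - 1 = -1 - 7 S Y$)
$\left(-74 + W{\left(6,-19 \right)}\right) 345 = \left(-74 - \left(1 - 798\right)\right) 345 = \left(-74 + \left(-1 + 798\right)\right) 345 = \left(-74 + 797\right) 345 = 723 \cdot 345 = 249435$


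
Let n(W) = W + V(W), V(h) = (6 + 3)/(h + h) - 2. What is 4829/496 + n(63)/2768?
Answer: 11722343/1201312 ≈ 9.7579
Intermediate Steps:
V(h) = -2 + 9/(2*h) (V(h) = 9/((2*h)) - 2 = 9*(1/(2*h)) - 2 = 9/(2*h) - 2 = -2 + 9/(2*h))
n(W) = -2 + W + 9/(2*W) (n(W) = W + (-2 + 9/(2*W)) = -2 + W + 9/(2*W))
4829/496 + n(63)/2768 = 4829/496 + (-2 + 63 + (9/2)/63)/2768 = 4829*(1/496) + (-2 + 63 + (9/2)*(1/63))*(1/2768) = 4829/496 + (-2 + 63 + 1/14)*(1/2768) = 4829/496 + (855/14)*(1/2768) = 4829/496 + 855/38752 = 11722343/1201312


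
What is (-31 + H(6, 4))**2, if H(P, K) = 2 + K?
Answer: 625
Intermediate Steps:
(-31 + H(6, 4))**2 = (-31 + (2 + 4))**2 = (-31 + 6)**2 = (-25)**2 = 625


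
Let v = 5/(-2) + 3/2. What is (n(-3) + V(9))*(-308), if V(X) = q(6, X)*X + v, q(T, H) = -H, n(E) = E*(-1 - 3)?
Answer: 21560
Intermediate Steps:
n(E) = -4*E (n(E) = E*(-4) = -4*E)
v = -1 (v = 5*(-½) + 3*(½) = -5/2 + 3/2 = -1)
V(X) = -1 - X² (V(X) = (-X)*X - 1 = -X² - 1 = -1 - X²)
(n(-3) + V(9))*(-308) = (-4*(-3) + (-1 - 1*9²))*(-308) = (12 + (-1 - 1*81))*(-308) = (12 + (-1 - 81))*(-308) = (12 - 82)*(-308) = -70*(-308) = 21560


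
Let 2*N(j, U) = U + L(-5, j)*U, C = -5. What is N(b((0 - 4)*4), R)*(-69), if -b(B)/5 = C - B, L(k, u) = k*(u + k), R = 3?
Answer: -62307/2 ≈ -31154.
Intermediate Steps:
L(k, u) = k*(k + u)
b(B) = 25 + 5*B (b(B) = -5*(-5 - B) = 25 + 5*B)
N(j, U) = U/2 + U*(25 - 5*j)/2 (N(j, U) = (U + (-5*(-5 + j))*U)/2 = (U + (25 - 5*j)*U)/2 = (U + U*(25 - 5*j))/2 = U/2 + U*(25 - 5*j)/2)
N(b((0 - 4)*4), R)*(-69) = ((½)*3*(26 - 5*(25 + 5*((0 - 4)*4))))*(-69) = ((½)*3*(26 - 5*(25 + 5*(-4*4))))*(-69) = ((½)*3*(26 - 5*(25 + 5*(-16))))*(-69) = ((½)*3*(26 - 5*(25 - 80)))*(-69) = ((½)*3*(26 - 5*(-55)))*(-69) = ((½)*3*(26 + 275))*(-69) = ((½)*3*301)*(-69) = (903/2)*(-69) = -62307/2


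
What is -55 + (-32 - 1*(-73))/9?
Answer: -454/9 ≈ -50.444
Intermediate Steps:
-55 + (-32 - 1*(-73))/9 = -55 + (-32 + 73)*(⅑) = -55 + 41*(⅑) = -55 + 41/9 = -454/9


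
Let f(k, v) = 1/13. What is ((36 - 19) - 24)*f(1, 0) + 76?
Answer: 981/13 ≈ 75.462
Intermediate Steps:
f(k, v) = 1/13
((36 - 19) - 24)*f(1, 0) + 76 = ((36 - 19) - 24)*(1/13) + 76 = (17 - 24)*(1/13) + 76 = -7*1/13 + 76 = -7/13 + 76 = 981/13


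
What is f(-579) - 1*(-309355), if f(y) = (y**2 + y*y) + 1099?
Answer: 980936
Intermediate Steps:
f(y) = 1099 + 2*y**2 (f(y) = (y**2 + y**2) + 1099 = 2*y**2 + 1099 = 1099 + 2*y**2)
f(-579) - 1*(-309355) = (1099 + 2*(-579)**2) - 1*(-309355) = (1099 + 2*335241) + 309355 = (1099 + 670482) + 309355 = 671581 + 309355 = 980936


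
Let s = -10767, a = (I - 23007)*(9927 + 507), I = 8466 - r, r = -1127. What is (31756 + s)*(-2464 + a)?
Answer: -2937707334460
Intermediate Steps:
I = 9593 (I = 8466 - 1*(-1127) = 8466 + 1127 = 9593)
a = -139961676 (a = (9593 - 23007)*(9927 + 507) = -13414*10434 = -139961676)
(31756 + s)*(-2464 + a) = (31756 - 10767)*(-2464 - 139961676) = 20989*(-139964140) = -2937707334460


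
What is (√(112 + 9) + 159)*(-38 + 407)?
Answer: 62730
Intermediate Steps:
(√(112 + 9) + 159)*(-38 + 407) = (√121 + 159)*369 = (11 + 159)*369 = 170*369 = 62730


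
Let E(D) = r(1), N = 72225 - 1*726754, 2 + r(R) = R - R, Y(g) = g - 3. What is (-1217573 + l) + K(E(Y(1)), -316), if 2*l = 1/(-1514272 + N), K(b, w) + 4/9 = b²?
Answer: -47531984916259/39038418 ≈ -1.2176e+6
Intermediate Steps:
Y(g) = -3 + g
r(R) = -2 (r(R) = -2 + (R - R) = -2 + 0 = -2)
N = -654529 (N = 72225 - 726754 = -654529)
E(D) = -2
K(b, w) = -4/9 + b²
l = -1/4337602 (l = 1/(2*(-1514272 - 654529)) = (½)/(-2168801) = (½)*(-1/2168801) = -1/4337602 ≈ -2.3054e-7)
(-1217573 + l) + K(E(Y(1)), -316) = (-1217573 - 1/4337602) + (-4/9 + (-2)²) = -5281347079947/4337602 + (-4/9 + 4) = -5281347079947/4337602 + 32/9 = -47531984916259/39038418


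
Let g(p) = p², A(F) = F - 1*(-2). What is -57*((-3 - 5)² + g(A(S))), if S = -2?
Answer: -3648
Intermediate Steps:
A(F) = 2 + F (A(F) = F + 2 = 2 + F)
-57*((-3 - 5)² + g(A(S))) = -57*((-3 - 5)² + (2 - 2)²) = -57*((-8)² + 0²) = -57*(64 + 0) = -57*64 = -3648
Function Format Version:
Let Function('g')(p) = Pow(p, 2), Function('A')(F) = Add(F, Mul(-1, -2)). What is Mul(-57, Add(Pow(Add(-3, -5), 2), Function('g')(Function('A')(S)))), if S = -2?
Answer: -3648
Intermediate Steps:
Function('A')(F) = Add(2, F) (Function('A')(F) = Add(F, 2) = Add(2, F))
Mul(-57, Add(Pow(Add(-3, -5), 2), Function('g')(Function('A')(S)))) = Mul(-57, Add(Pow(Add(-3, -5), 2), Pow(Add(2, -2), 2))) = Mul(-57, Add(Pow(-8, 2), Pow(0, 2))) = Mul(-57, Add(64, 0)) = Mul(-57, 64) = -3648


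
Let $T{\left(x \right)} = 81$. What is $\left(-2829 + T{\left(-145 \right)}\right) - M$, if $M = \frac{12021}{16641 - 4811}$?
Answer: $- \frac{32520861}{11830} \approx -2749.0$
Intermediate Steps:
$M = \frac{12021}{11830} \approx 1.0161$
$\left(-2829 + T{\left(-145 \right)}\right) - M = \left(-2829 + 81\right) - \frac{12021}{11830} = -2748 - \frac{12021}{11830} = - \frac{32520861}{11830}$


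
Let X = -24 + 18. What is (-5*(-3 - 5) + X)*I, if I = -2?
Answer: -68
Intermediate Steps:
X = -6
(-5*(-3 - 5) + X)*I = (-5*(-3 - 5) - 6)*(-2) = (-5*(-8) - 6)*(-2) = (40 - 6)*(-2) = 34*(-2) = -68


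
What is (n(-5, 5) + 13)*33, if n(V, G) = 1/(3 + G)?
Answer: 3465/8 ≈ 433.13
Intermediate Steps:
(n(-5, 5) + 13)*33 = (1/(3 + 5) + 13)*33 = (1/8 + 13)*33 = (⅛ + 13)*33 = (105/8)*33 = 3465/8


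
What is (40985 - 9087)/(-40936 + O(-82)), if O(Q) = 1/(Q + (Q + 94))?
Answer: -2232860/2865521 ≈ -0.77922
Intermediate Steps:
O(Q) = 1/(94 + 2*Q) (O(Q) = 1/(Q + (94 + Q)) = 1/(94 + 2*Q))
(40985 - 9087)/(-40936 + O(-82)) = (40985 - 9087)/(-40936 + 1/(2*(47 - 82))) = 31898/(-40936 + (1/2)/(-35)) = 31898/(-40936 + (1/2)*(-1/35)) = 31898/(-40936 - 1/70) = 31898/(-2865521/70) = 31898*(-70/2865521) = -2232860/2865521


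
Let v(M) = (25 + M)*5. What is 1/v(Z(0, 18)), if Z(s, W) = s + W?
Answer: 1/215 ≈ 0.0046512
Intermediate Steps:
Z(s, W) = W + s
v(M) = 125 + 5*M
1/v(Z(0, 18)) = 1/(125 + 5*(18 + 0)) = 1/(125 + 5*18) = 1/(125 + 90) = 1/215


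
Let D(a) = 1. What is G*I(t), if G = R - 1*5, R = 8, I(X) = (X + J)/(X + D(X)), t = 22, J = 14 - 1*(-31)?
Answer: 201/23 ≈ 8.7391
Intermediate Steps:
J = 45 (J = 14 + 31 = 45)
I(X) = (45 + X)/(1 + X) (I(X) = (X + 45)/(X + 1) = (45 + X)/(1 + X))
G = 3 (G = 8 - 1*5 = 8 - 5 = 3)
G*I(t) = 3*((45 + 22)/(1 + 22)) = 3*(67/23) = 201/23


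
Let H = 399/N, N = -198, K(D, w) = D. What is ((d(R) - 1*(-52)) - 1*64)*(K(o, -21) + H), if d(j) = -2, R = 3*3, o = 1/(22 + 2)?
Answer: 3647/132 ≈ 27.629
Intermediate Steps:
o = 1/24 ≈ 0.041667
R = 9
H = -133/66 (H = 399/(-198) = 399*(-1/198) = -133/66 ≈ -2.0152)
((d(R) - 1*(-52)) - 1*64)*(K(o, -21) + H) = ((-2 - 1*(-52)) - 1*64)*(1/24 - 133/66) = ((-2 + 52) - 64)*(-521/264) = (50 - 64)*(-521/264) = -14*(-521/264) = 3647/132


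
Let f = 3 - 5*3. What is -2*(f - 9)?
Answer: 42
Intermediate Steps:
f = -12 (f = 3 - 15 = -12)
-2*(f - 9) = -2*(-12 - 9) = -2*(-21) = 42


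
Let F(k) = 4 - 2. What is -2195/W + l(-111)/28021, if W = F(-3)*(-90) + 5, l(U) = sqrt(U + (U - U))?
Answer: 439/35 + I*sqrt(111)/28021 ≈ 12.543 + 0.00037599*I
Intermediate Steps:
F(k) = 2
l(U) = sqrt(U) (l(U) = sqrt(U + 0) = sqrt(U))
W = -175 (W = 2*(-90) + 5 = -180 + 5 = -175)
-2195/W + l(-111)/28021 = -2195/(-175) + sqrt(-111)/28021 = -2195*(-1/175) + (I*sqrt(111))*(1/28021) = 439/35 + I*sqrt(111)/28021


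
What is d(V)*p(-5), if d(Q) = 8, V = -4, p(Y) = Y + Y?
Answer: -80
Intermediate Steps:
p(Y) = 2*Y
d(V)*p(-5) = 8*(2*(-5)) = 8*(-10) = -80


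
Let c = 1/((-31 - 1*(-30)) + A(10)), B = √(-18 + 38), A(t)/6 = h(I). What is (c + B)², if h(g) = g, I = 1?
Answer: 501/25 + 4*√5/5 ≈ 21.829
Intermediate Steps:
A(t) = 6 (A(t) = 6*1 = 6)
B = 2*√5 (B = √20 = 2*√5 ≈ 4.4721)
c = ⅕ (c = 1/((-31 - 1*(-30)) + 6) = 1/((-31 + 30) + 6) = 1/(-1 + 6) = 1/5 = ⅕ ≈ 0.20000)
(c + B)² = (⅕ + 2*√5)²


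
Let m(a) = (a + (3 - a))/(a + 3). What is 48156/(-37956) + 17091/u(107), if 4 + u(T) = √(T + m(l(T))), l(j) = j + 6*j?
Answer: 162334340009/216459905 + 68364*√3781949/68435 ≈ 2692.7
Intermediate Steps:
l(j) = 7*j
m(a) = 3/(3 + a)
u(T) = -4 + √(T + 3/(3 + 7*T))
48156/(-37956) + 17091/u(107) = 48156/(-37956) + 17091/(-4 + √((3 + 107*(3 + 7*107))/(3 + 7*107))) = 48156*(-1/37956) + 17091/(-4 + √((3 + 107*(3 + 749))/(3 + 749))) = -4013/3163 + 17091/(-4 + √((3 + 107*752)/752)) = -4013/3163 + 17091/(-4 + √((3 + 80464)/752)) = -4013/3163 + 17091/(-4 + √((1/752)*80467)) = -4013/3163 + 17091/(-4 + √(80467/752)) = -4013/3163 + 17091/(-4 + √3781949/188)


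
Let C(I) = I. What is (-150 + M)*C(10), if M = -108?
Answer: -2580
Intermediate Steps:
(-150 + M)*C(10) = (-150 - 108)*10 = -258*10 = -2580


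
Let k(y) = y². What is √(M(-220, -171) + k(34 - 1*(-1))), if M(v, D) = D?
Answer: √1054 ≈ 32.465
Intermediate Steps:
√(M(-220, -171) + k(34 - 1*(-1))) = √(-171 + (34 - 1*(-1))²) = √(-171 + (34 + 1)²) = √(-171 + 35²) = √(-171 + 1225) = √1054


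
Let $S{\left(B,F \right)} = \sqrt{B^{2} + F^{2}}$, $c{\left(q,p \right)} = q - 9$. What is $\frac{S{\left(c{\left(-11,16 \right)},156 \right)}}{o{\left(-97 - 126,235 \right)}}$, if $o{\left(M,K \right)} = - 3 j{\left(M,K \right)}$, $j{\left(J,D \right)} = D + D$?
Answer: $- \frac{2 \sqrt{1546}}{705} \approx -0.11154$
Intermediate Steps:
$j{\left(J,D \right)} = 2 D$
$c{\left(q,p \right)} = -9 + q$ ($c{\left(q,p \right)} = q - 9 = -9 + q$)
$o{\left(M,K \right)} = - 6 K$ ($o{\left(M,K \right)} = - 3 \cdot 2 K = - 6 K$)
$\frac{S{\left(c{\left(-11,16 \right)},156 \right)}}{o{\left(-97 - 126,235 \right)}} = \frac{\sqrt{\left(-9 - 11\right)^{2} + 156^{2}}}{\left(-6\right) 235} = \frac{\sqrt{\left(-20\right)^{2} + 24336}}{-1410} = \sqrt{400 + 24336} \left(- \frac{1}{1410}\right) = \sqrt{24736} \left(- \frac{1}{1410}\right) = 4 \sqrt{1546} \left(- \frac{1}{1410}\right) = - \frac{2 \sqrt{1546}}{705}$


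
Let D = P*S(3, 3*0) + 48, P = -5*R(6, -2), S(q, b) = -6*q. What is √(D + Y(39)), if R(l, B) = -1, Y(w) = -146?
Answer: 2*I*√47 ≈ 13.711*I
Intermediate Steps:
P = 5 (P = -5*(-1) = 5)
D = -42 (D = 5*(-6*3) + 48 = 5*(-18) + 48 = -90 + 48 = -42)
√(D + Y(39)) = √(-42 - 146) = √(-188) = 2*I*√47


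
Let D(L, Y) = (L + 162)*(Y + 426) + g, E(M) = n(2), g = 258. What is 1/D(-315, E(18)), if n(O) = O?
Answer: -1/65226 ≈ -1.5331e-5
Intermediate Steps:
E(M) = 2
D(L, Y) = 258 + (162 + L)*(426 + Y) (D(L, Y) = (L + 162)*(Y + 426) + 258 = (162 + L)*(426 + Y) + 258 = 258 + (162 + L)*(426 + Y))
1/D(-315, E(18)) = 1/(69270 + 162*2 + 426*(-315) - 315*2) = 1/(69270 + 324 - 134190 - 630) = 1/(-65226) = -1/65226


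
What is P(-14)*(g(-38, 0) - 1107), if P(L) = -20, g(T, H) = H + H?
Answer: 22140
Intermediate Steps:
g(T, H) = 2*H
P(-14)*(g(-38, 0) - 1107) = -20*(2*0 - 1107) = -20*(0 - 1107) = -20*(-1107) = 22140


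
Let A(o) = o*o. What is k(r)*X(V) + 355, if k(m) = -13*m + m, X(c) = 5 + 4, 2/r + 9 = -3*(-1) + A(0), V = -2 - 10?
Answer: 391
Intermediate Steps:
A(o) = o²
V = -12
r = -⅓ (r = 2/(-9 + (-3*(-1) + 0²)) = 2/(-9 + (3 + 0)) = 2/(-9 + 3) = 2/(-6) = 2*(-⅙) = -⅓ ≈ -0.33333)
X(c) = 9
k(m) = -12*m
k(r)*X(V) + 355 = -12*(-⅓)*9 + 355 = 4*9 + 355 = 36 + 355 = 391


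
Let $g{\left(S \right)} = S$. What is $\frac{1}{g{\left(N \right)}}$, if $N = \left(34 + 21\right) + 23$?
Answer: $\frac{1}{78} \approx 0.012821$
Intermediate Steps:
$N = 78$ ($N = 55 + 23 = 78$)
$\frac{1}{g{\left(N \right)}} = \frac{1}{78}$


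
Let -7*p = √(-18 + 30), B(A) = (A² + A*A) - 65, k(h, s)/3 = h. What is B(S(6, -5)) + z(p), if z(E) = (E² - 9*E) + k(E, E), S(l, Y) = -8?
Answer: 3099/49 + 12*√3/7 ≈ 66.214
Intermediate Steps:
k(h, s) = 3*h
B(A) = -65 + 2*A² (B(A) = (A² + A²) - 65 = 2*A² - 65 = -65 + 2*A²)
p = -2*√3/7 (p = -√(-18 + 30)/7 = -2*√3/7 ≈ -0.49487)
z(E) = E² - 6*E (z(E) = (E² - 9*E) + 3*E = E² - 6*E)
B(S(6, -5)) + z(p) = (-65 + 2*(-8)²) + (-2*√3/7)*(-6 - 2*√3/7) = (-65 + 2*64) - 2*√3*(-6 - 2*√3/7)/7 = (-65 + 128) - 2*√3*(-6 - 2*√3/7)/7 = 63 - 2*√3*(-6 - 2*√3/7)/7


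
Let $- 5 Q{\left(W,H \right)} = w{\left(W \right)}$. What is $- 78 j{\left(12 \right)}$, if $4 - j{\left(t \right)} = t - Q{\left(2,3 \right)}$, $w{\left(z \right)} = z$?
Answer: $\frac{3276}{5} \approx 655.2$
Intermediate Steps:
$Q{\left(W,H \right)} = - \frac{W}{5}$
$j{\left(t \right)} = \frac{18}{5} - t$ ($j{\left(t \right)} = 4 - \left(t - \left(- \frac{1}{5}\right) 2\right) = 4 - \left(t - - \frac{2}{5}\right) = 4 - \left(t + \frac{2}{5}\right) = 4 - \left(\frac{2}{5} + t\right) = \frac{18}{5} - t$)
$- 78 j{\left(12 \right)} = - 78 \left(\frac{18}{5} - 12\right) = \left(-78\right) \left(- \frac{42}{5}\right) = \frac{3276}{5}$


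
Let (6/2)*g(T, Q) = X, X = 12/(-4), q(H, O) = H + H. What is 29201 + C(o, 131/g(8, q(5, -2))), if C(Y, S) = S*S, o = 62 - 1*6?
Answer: 46362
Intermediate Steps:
q(H, O) = 2*H
o = 56 (o = 62 - 6 = 56)
X = -3 (X = 12*(-1/4) = -3)
g(T, Q) = -1 (g(T, Q) = (1/3)*(-3) = -1)
C(Y, S) = S**2
29201 + C(o, 131/g(8, q(5, -2))) = 29201 + (131/(-1))**2 = 29201 + (131*(-1))**2 = 29201 + (-131)**2 = 29201 + 17161 = 46362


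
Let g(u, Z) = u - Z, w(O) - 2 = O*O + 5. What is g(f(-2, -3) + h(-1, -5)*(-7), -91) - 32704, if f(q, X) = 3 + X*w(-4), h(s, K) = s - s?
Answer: -32679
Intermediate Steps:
h(s, K) = 0
w(O) = 7 + O² (w(O) = 2 + (O*O + 5) = 2 + (O² + 5) = 2 + (5 + O²) = 7 + O²)
f(q, X) = 3 + 23*X (f(q, X) = 3 + X*(7 + (-4)²) = 3 + X*(7 + 16) = 3 + X*23 = 3 + 23*X)
g(f(-2, -3) + h(-1, -5)*(-7), -91) - 32704 = (((3 + 23*(-3)) + 0*(-7)) - 1*(-91)) - 32704 = (((3 - 69) + 0) + 91) - 32704 = ((-66 + 0) + 91) - 32704 = (-66 + 91) - 32704 = 25 - 32704 = -32679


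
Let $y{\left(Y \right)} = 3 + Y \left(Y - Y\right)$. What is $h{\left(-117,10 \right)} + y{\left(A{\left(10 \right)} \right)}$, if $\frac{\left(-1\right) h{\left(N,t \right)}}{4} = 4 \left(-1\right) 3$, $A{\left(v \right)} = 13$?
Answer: $51$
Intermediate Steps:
$y{\left(Y \right)} = 3$ ($y{\left(Y \right)} = 3 + Y 0 = 3 + 0 = 3$)
$h{\left(N,t \right)} = 48$ ($h{\left(N,t \right)} = - 4 \cdot 4 \left(-1\right) 3 = - 4 \left(\left(-4\right) 3\right) = \left(-4\right) \left(-12\right) = 48$)
$h{\left(-117,10 \right)} + y{\left(A{\left(10 \right)} \right)} = 48 + 3 = 51$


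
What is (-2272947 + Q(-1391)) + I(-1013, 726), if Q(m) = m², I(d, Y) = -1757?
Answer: -339823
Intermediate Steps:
(-2272947 + Q(-1391)) + I(-1013, 726) = (-2272947 + (-1391)²) - 1757 = (-2272947 + 1934881) - 1757 = -338066 - 1757 = -339823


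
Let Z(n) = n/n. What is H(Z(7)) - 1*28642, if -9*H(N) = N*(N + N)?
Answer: -257780/9 ≈ -28642.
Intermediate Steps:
Z(n) = 1
H(N) = -2*N**2/9 (H(N) = -N*(N + N)/9 = -N*2*N/9 = -2*N**2/9)
H(Z(7)) - 1*28642 = -2/9*1**2 - 1*28642 = -2/9*1 - 28642 = -2/9 - 28642 = -257780/9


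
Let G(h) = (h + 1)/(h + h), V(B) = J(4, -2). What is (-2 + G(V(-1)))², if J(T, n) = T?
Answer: 121/64 ≈ 1.8906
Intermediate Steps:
V(B) = 4
G(h) = (1 + h)/(2*h) (G(h) = (1 + h)/((2*h)) = (1 + h)*(1/(2*h)) = (1 + h)/(2*h))
(-2 + G(V(-1)))² = (-2 + (½)*(1 + 4)/4)² = (-2 + (½)*(¼)*5)² = (-2 + 5/8)² = (-11/8)² = 121/64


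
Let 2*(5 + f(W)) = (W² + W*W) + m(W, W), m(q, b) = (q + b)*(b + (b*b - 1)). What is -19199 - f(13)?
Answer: -21716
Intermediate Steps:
m(q, b) = (b + q)*(-1 + b + b²) (m(q, b) = (b + q)*(b + (b² - 1)) = (b + q)*(b + (-1 + b²)) = (b + q)*(-1 + b + b²))
f(W) = -5 + W³ - W + 2*W² (f(W) = -5 + ((W² + W*W) + (W² + W³ - W - W + W*W + W*W²))/2 = -5 + ((W² + W²) + (W² + W³ - W - W + W² + W³))/2 = -5 + (2*W² + (-2*W + 2*W² + 2*W³))/2 = -5 + (-2*W + 2*W³ + 4*W²)/2 = -5 + (W³ - W + 2*W²) = -5 + W³ - W + 2*W²)
-19199 - f(13) = -19199 - (-5 + 13³ - 1*13 + 2*13²) = -19199 - (-5 + 2197 - 13 + 2*169) = -19199 - (-5 + 2197 - 13 + 338) = -19199 - 1*2517 = -19199 - 2517 = -21716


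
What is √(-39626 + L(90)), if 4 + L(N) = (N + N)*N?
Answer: I*√23430 ≈ 153.07*I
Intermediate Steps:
L(N) = -4 + 2*N² (L(N) = -4 + (N + N)*N = -4 + (2*N)*N = -4 + 2*N²)
√(-39626 + L(90)) = √(-39626 + (-4 + 2*90²)) = √(-39626 + (-4 + 2*8100)) = √(-39626 + (-4 + 16200)) = √(-39626 + 16196) = √(-23430) = I*√23430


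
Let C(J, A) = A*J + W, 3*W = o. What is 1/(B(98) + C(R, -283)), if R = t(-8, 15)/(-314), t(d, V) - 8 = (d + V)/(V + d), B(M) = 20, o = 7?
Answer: 942/28679 ≈ 0.032846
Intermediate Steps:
W = 7/3 (W = (⅓)*7 = 7/3 ≈ 2.3333)
t(d, V) = 9 (t(d, V) = 8 + (d + V)/(V + d) = 8 + (V + d)/(V + d) = 8 + 1 = 9)
R = -9/314 (R = 9/(-314) = 9*(-1/314) = -9/314 ≈ -0.028662)
C(J, A) = 7/3 + A*J (C(J, A) = A*J + 7/3 = 7/3 + A*J)
1/(B(98) + C(R, -283)) = 1/(20 + (7/3 - 283*(-9/314))) = 1/(20 + (7/3 + 2547/314)) = 1/(20 + 9839/942) = 1/(28679/942) = 942/28679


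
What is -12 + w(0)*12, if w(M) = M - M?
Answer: -12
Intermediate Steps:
w(M) = 0
-12 + w(0)*12 = -12 + 0*12 = -12 + 0 = -12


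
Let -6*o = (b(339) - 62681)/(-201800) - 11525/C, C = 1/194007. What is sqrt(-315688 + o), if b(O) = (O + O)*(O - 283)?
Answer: sqrt(1364658097008977949)/60540 ≈ 19296.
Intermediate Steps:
b(O) = 2*O*(-283 + O) (b(O) = (2*O)*(-283 + O) = 2*O*(-283 + O))
C = 1/194007 ≈ 5.1545e-6
o = 451210810190287/1210800 (o = -((2*339*(-283 + 339) - 62681)/(-201800) - 11525/1/194007)/6 = -((2*339*56 - 62681)*(-1/201800) - 11525*194007)/6 = -((37968 - 62681)*(-1/201800) - 2235930675)/6 = -(-24713*(-1/201800) - 2235930675)/6 = -(24713/201800 - 2235930675)/6 = -1/6*(-451210810190287/201800) = 451210810190287/1210800 ≈ 3.7266e+8)
sqrt(-315688 + o) = sqrt(-315688 + 451210810190287/1210800) = sqrt(450828575159887/1210800) = sqrt(1364658097008977949)/60540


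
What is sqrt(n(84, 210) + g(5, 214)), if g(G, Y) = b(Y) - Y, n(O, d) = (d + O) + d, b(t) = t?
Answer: 6*sqrt(14) ≈ 22.450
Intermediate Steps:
n(O, d) = O + 2*d (n(O, d) = (O + d) + d = O + 2*d)
g(G, Y) = 0 (g(G, Y) = Y - Y = 0)
sqrt(n(84, 210) + g(5, 214)) = sqrt((84 + 2*210) + 0) = sqrt((84 + 420) + 0) = sqrt(504 + 0) = sqrt(504) = 6*sqrt(14)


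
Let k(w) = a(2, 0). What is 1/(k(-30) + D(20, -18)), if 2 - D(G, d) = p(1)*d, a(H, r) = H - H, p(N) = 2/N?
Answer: 1/38 ≈ 0.026316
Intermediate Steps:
a(H, r) = 0
k(w) = 0
D(G, d) = 2 - 2*d (D(G, d) = 2 - 2/1*d = 2 - 2*1*d = 2 - 2*d)
1/(k(-30) + D(20, -18)) = 1/(0 + (2 - 2*(-18))) = 1/(0 + (2 + 36)) = 1/(0 + 38) = 1/38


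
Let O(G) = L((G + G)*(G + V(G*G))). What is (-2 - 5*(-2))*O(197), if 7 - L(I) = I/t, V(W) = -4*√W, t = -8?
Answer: -232798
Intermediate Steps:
L(I) = 7 + I/8 (L(I) = 7 - I/(-8) = 7 - I*(-1)/8 = 7 - (-1)*I/8 = 7 + I/8)
O(G) = 7 + G*(G - 4*√(G²))/4 (O(G) = 7 + ((G + G)*(G - 4*√(G²)))/8 = 7 + ((2*G)*(G - 4*√(G²)))/8 = 7 + (2*G*(G - 4*√(G²)))/8 = 7 + G*(G - 4*√(G²))/4)
(-2 - 5*(-2))*O(197) = (-2 - 5*(-2))*(7 + (¼)*197*(197 - 4*√(197²))) = (-2 + 10)*(7 + (¼)*197*(197 - 4*√38809)) = 8*(7 + (¼)*197*(197 - 4*197)) = 8*(7 + (¼)*197*(197 - 788)) = 8*(7 + (¼)*197*(-591)) = 8*(7 - 116427/4) = 8*(-116399/4) = -232798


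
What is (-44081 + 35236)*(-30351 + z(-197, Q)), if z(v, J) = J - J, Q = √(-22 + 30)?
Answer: 268454595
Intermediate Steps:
Q = 2*√2 (Q = √8 = 2*√2 ≈ 2.8284)
z(v, J) = 0
(-44081 + 35236)*(-30351 + z(-197, Q)) = (-44081 + 35236)*(-30351 + 0) = -8845*(-30351) = 268454595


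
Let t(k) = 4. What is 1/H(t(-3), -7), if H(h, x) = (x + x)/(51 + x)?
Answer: -22/7 ≈ -3.1429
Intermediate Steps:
H(h, x) = 2*x/(51 + x) (H(h, x) = (2*x)/(51 + x) = 2*x/(51 + x))
1/H(t(-3), -7) = 1/(2*(-7)/(51 - 7)) = 1/(2*(-7)/44) = 1/(2*(-7)*(1/44)) = 1/(-7/22) = -22/7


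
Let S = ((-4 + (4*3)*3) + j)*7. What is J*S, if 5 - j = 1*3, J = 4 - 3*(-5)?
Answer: 4522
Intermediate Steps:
J = 19 (J = 4 + 15 = 19)
j = 2 (j = 5 - 3 = 2)
S = 238 (S = ((-4 + (4*3)*3) + 2)*7 = ((-4 + 12*3) + 2)*7 = ((-4 + 36) + 2)*7 = (32 + 2)*7 = 34*7 = 238)
J*S = 19*238 = 4522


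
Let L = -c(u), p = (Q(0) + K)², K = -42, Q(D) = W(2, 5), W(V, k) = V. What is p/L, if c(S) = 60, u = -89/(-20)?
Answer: -80/3 ≈ -26.667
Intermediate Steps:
u = 89/20 (u = -89*(-1/20) = 89/20 ≈ 4.4500)
Q(D) = 2
p = 1600 (p = (2 - 42)² = (-40)² = 1600)
L = -60 (L = -1*60 = -60)
p/L = 1600/(-60) = 1600*(-1/60) = -80/3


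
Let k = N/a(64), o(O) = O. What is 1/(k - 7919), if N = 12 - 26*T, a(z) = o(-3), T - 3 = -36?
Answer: -1/8209 ≈ -0.00012182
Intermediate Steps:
T = -33 (T = 3 - 36 = -33)
a(z) = -3
N = 870 (N = 12 - 26*(-33) = 12 + 858 = 870)
k = -290 (k = 870/(-3) = 870*(-⅓) = -290)
1/(k - 7919) = 1/(-290 - 7919) = 1/(-8209) = -1/8209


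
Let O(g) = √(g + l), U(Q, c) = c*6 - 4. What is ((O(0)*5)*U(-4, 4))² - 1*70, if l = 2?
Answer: 19930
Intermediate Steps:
U(Q, c) = -4 + 6*c (U(Q, c) = 6*c - 4 = -4 + 6*c)
O(g) = √(2 + g) (O(g) = √(g + 2) = √(2 + g))
((O(0)*5)*U(-4, 4))² - 1*70 = ((√(2 + 0)*5)*(-4 + 6*4))² - 1*70 = ((√2*5)*(-4 + 24))² - 70 = ((5*√2)*20)² - 70 = (100*√2)² - 70 = 20000 - 70 = 19930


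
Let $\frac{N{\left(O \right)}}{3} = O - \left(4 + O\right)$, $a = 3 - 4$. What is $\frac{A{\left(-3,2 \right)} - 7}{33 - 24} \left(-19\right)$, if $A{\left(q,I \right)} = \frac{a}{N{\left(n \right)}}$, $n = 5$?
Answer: $\frac{1577}{108} \approx 14.602$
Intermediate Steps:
$a = -1$
$N{\left(O \right)} = -12$ ($N{\left(O \right)} = 3 \left(O - \left(4 + O\right)\right) = 3 \left(-4\right) = -12$)
$A{\left(q,I \right)} = \frac{1}{12}$ ($A{\left(q,I \right)} = - \frac{1}{-12} = \left(-1\right) \left(- \frac{1}{12}\right) = \frac{1}{12}$)
$\frac{A{\left(-3,2 \right)} - 7}{33 - 24} \left(-19\right) = \frac{\frac{1}{12} - 7}{33 - 24} \left(-19\right) = - \frac{83}{12 \cdot 9} \left(-19\right) = \left(- \frac{83}{12}\right) \frac{1}{9} \left(-19\right) = \left(- \frac{83}{108}\right) \left(-19\right) = \frac{1577}{108}$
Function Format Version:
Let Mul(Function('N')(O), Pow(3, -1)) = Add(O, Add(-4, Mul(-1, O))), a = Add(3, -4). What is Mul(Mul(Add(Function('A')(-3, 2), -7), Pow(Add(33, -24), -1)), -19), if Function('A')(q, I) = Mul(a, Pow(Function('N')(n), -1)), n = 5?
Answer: Rational(1577, 108) ≈ 14.602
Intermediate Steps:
a = -1
Function('N')(O) = -12 (Function('N')(O) = Mul(3, Add(O, Add(-4, Mul(-1, O)))) = Mul(3, -4) = -12)
Function('A')(q, I) = Rational(1, 12) (Function('A')(q, I) = Mul(-1, Pow(-12, -1)) = Mul(-1, Rational(-1, 12)) = Rational(1, 12))
Mul(Mul(Add(Function('A')(-3, 2), -7), Pow(Add(33, -24), -1)), -19) = Mul(Mul(Add(Rational(1, 12), -7), Pow(Add(33, -24), -1)), -19) = Mul(Mul(Rational(-83, 12), Pow(9, -1)), -19) = Mul(Mul(Rational(-83, 12), Rational(1, 9)), -19) = Mul(Rational(-83, 108), -19) = Rational(1577, 108)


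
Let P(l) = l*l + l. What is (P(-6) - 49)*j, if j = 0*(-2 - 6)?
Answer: 0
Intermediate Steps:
j = 0 (j = 0*(-8) = 0)
P(l) = l + l**2 (P(l) = l**2 + l = l + l**2)
(P(-6) - 49)*j = (-6*(1 - 6) - 49)*0 = (-6*(-5) - 49)*0 = (30 - 49)*0 = -19*0 = 0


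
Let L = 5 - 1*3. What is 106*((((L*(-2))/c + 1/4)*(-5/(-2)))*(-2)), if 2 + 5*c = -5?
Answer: -23055/14 ≈ -1646.8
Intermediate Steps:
c = -7/5 (c = -2/5 + (1/5)*(-5) = -2/5 - 1 = -7/5 ≈ -1.4000)
L = 2 (L = 5 - 3 = 2)
106*((((L*(-2))/c + 1/4)*(-5/(-2)))*(-2)) = 106*((((2*(-2))/(-7/5) + 1/4)*(-5/(-2)))*(-2)) = 106*(((-4*(-5/7) + 1*(1/4))*(-5*(-1/2)))*(-2)) = 106*(((20/7 + 1/4)*(5/2))*(-2)) = 106*(((87/28)*(5/2))*(-2)) = 106*((435/56)*(-2)) = 106*(-435/28) = -23055/14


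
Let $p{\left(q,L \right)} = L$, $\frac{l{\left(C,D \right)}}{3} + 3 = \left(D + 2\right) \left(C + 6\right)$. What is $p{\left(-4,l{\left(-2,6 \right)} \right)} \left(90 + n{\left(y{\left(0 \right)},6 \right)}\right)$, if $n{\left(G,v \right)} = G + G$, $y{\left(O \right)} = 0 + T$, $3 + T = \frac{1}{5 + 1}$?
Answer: $7337$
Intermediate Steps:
$l{\left(C,D \right)} = -9 + 3 \left(2 + D\right) \left(6 + C\right)$ ($l{\left(C,D \right)} = -9 + 3 \left(D + 2\right) \left(C + 6\right) = -9 + 3 \left(2 + D\right) \left(6 + C\right)$)
$T = - \frac{17}{6}$ ($T = -3 + \frac{1}{5 + 1} = -3 + \frac{1}{6} = - \frac{17}{6} \approx -2.8333$)
$y{\left(O \right)} = - \frac{17}{6}$ ($y{\left(O \right)} = 0 - \frac{17}{6} = - \frac{17}{6}$)
$n{\left(G,v \right)} = 2 G$
$p{\left(-4,l{\left(-2,6 \right)} \right)} \left(90 + n{\left(y{\left(0 \right)},6 \right)}\right) = \left(27 + 6 \left(-2\right) + 18 \cdot 6 + 3 \left(-2\right) 6\right) \left(90 + 2 \left(- \frac{17}{6}\right)\right) = \left(27 - 12 + 108 - 36\right) \left(90 - \frac{17}{3}\right) = 87 \cdot \frac{253}{3} = 7337$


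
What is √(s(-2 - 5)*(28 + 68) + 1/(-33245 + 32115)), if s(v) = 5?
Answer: √612910870/1130 ≈ 21.909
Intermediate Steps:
√(s(-2 - 5)*(28 + 68) + 1/(-33245 + 32115)) = √(5*(28 + 68) + 1/(-33245 + 32115)) = √(5*96 + 1/(-1130)) = √(480 - 1/1130) = √(542399/1130) = √612910870/1130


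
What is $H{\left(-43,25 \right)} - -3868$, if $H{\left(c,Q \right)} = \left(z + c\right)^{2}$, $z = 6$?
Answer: $5237$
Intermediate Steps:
$H{\left(c,Q \right)} = \left(6 + c\right)^{2}$
$H{\left(-43,25 \right)} - -3868 = \left(6 - 43\right)^{2} - -3868 = \left(-37\right)^{2} + 3868 = 1369 + 3868 = 5237$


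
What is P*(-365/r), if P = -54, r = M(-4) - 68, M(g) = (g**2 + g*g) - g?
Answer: -9855/16 ≈ -615.94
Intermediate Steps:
M(g) = -g + 2*g**2 (M(g) = (g**2 + g**2) - g = 2*g**2 - g = -g + 2*g**2)
r = -32 (r = -4*(-1 + 2*(-4)) - 68 = -4*(-1 - 8) - 68 = -4*(-9) - 68 = 36 - 68 = -32)
P*(-365/r) = -(-19710)/(-32) = -(-19710)*(-1)/32 = -54*365/32 = -9855/16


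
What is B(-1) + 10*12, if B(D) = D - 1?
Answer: 118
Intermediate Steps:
B(D) = -1 + D
B(-1) + 10*12 = (-1 - 1) + 10*12 = -2 + 120 = 118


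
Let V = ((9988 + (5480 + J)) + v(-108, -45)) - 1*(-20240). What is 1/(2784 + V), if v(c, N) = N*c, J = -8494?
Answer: 1/34858 ≈ 2.8688e-5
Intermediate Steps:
V = 32074 (V = ((9988 + (5480 - 8494)) - 45*(-108)) - 1*(-20240) = ((9988 - 3014) + 4860) + 20240 = (6974 + 4860) + 20240 = 11834 + 20240 = 32074)
1/(2784 + V) = 1/(2784 + 32074) = 1/34858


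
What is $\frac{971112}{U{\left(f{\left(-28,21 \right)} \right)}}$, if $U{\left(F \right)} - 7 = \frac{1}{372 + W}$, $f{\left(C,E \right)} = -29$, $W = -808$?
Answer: $\frac{141134944}{1017} \approx 1.3878 \cdot 10^{5}$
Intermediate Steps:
$U{\left(F \right)} = \frac{3051}{436}$ ($U{\left(F \right)} = 7 + \frac{1}{372 - 808} = 7 + \frac{1}{-436} = 7 - \frac{1}{436} = \frac{3051}{436}$)
$\frac{971112}{U{\left(f{\left(-28,21 \right)} \right)}} = \frac{971112}{\frac{3051}{436}} = 971112 \cdot \frac{436}{3051} = \frac{141134944}{1017}$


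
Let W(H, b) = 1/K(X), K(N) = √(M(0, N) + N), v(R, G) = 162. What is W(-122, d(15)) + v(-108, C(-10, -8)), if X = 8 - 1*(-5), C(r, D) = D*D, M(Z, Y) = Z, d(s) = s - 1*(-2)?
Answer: 162 + √13/13 ≈ 162.28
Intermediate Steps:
d(s) = 2 + s (d(s) = s + 2 = 2 + s)
C(r, D) = D²
X = 13 (X = 8 + 5 = 13)
K(N) = √N (K(N) = √(0 + N) = √N)
W(H, b) = √13/13 (W(H, b) = 1/(√13) = √13/13)
W(-122, d(15)) + v(-108, C(-10, -8)) = √13/13 + 162 = 162 + √13/13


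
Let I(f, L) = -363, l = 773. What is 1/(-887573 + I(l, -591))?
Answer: -1/887936 ≈ -1.1262e-6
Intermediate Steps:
1/(-887573 + I(l, -591)) = 1/(-887573 - 363) = 1/(-887936) = -1/887936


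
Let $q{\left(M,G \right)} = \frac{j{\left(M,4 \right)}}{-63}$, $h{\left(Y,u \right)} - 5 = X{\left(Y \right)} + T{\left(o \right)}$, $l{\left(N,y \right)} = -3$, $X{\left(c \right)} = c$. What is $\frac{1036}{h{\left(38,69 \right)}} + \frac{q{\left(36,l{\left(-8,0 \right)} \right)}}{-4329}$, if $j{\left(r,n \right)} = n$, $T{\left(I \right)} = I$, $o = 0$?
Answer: $\frac{282545344}{11727261} \approx 24.093$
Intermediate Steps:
$h{\left(Y,u \right)} = 5 + Y$ ($h{\left(Y,u \right)} = 5 + \left(Y + 0\right) = 5 + Y$)
$q{\left(M,G \right)} = - \frac{4}{63}$ ($q{\left(M,G \right)} = \frac{4}{-63} = 4 \left(- \frac{1}{63}\right) = - \frac{4}{63}$)
$\frac{1036}{h{\left(38,69 \right)}} + \frac{q{\left(36,l{\left(-8,0 \right)} \right)}}{-4329} = \frac{1036}{5 + 38} - \frac{4}{63 \left(-4329\right)} = \frac{1036}{43} - - \frac{4}{272727} = 1036 \cdot \frac{1}{43} + \frac{4}{272727} = \frac{1036}{43} + \frac{4}{272727} = \frac{282545344}{11727261}$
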